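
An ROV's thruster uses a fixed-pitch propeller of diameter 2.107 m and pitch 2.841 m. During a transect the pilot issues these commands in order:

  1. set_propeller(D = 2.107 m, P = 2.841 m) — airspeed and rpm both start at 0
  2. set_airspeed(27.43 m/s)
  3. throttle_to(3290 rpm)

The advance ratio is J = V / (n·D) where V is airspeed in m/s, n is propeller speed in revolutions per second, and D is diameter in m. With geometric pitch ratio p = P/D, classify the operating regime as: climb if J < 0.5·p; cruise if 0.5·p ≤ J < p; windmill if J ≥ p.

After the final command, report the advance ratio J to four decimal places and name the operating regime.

J = 0.2374, regime = climb

set_propeller: D = 2.107 m, P = 2.841 m (p = P/D = 1.348363); state ← (V=0, rpm=0)
set_airspeed(27.43): V ← 27.43 m/s
throttle_to(3290): rpm ← 3290
final state: V = 27.43 m/s, rpm = 3290 → n = rpm/60 = 54.833333 rev/s
J = V / (n·D) = 27.43 / (54.833333 × 2.107) = 0.237420
regime bands: climb J<0.6742 | cruise [0.6742, 1.3484) | windmill J≥1.3484
J = 0.2374 → climb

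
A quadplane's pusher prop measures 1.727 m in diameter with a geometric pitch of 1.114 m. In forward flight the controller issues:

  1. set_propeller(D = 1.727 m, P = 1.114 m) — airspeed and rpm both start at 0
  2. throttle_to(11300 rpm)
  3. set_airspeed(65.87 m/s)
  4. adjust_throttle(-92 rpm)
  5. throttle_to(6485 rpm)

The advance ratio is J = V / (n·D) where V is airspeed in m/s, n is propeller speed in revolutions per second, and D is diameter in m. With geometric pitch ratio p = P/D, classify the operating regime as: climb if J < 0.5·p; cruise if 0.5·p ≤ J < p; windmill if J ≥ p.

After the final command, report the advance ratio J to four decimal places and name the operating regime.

set_propeller: D = 1.727 m, P = 1.114 m (p = P/D = 0.645049); state ← (V=0, rpm=0)
throttle_to(11300): rpm ← 11300
set_airspeed(65.87): V ← 65.87 m/s
adjust_throttle(-92): rpm ← 11300 -92 = 11208
throttle_to(6485): rpm ← 6485
final state: V = 65.87 m/s, rpm = 6485 → n = rpm/60 = 108.083333 rev/s
J = V / (n·D) = 65.87 / (108.083333 × 1.727) = 0.352888
regime bands: climb J<0.3225 | cruise [0.3225, 0.6450) | windmill J≥0.6450
J = 0.3529 → cruise

J = 0.3529, regime = cruise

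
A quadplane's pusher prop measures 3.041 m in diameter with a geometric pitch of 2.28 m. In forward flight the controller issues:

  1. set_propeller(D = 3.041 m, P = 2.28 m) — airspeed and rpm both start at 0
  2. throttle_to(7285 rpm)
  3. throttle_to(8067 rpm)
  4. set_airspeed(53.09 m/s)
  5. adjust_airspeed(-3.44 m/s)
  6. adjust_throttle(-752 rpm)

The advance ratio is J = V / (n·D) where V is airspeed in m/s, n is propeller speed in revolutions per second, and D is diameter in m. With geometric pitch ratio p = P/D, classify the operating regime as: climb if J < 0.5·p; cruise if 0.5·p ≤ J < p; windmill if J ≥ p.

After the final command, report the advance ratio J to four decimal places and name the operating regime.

J = 0.1339, regime = climb

set_propeller: D = 3.041 m, P = 2.28 m (p = P/D = 0.749753); state ← (V=0, rpm=0)
throttle_to(7285): rpm ← 7285
throttle_to(8067): rpm ← 8067
set_airspeed(53.09): V ← 53.09 m/s
adjust_airspeed(-3.44): V ← 53.09 -3.44 = 49.65 m/s
adjust_throttle(-752): rpm ← 8067 -752 = 7315
final state: V = 49.65 m/s, rpm = 7315 → n = rpm/60 = 121.916667 rev/s
J = V / (n·D) = 49.65 / (121.916667 × 3.041) = 0.133918
regime bands: climb J<0.3749 | cruise [0.3749, 0.7498) | windmill J≥0.7498
J = 0.1339 → climb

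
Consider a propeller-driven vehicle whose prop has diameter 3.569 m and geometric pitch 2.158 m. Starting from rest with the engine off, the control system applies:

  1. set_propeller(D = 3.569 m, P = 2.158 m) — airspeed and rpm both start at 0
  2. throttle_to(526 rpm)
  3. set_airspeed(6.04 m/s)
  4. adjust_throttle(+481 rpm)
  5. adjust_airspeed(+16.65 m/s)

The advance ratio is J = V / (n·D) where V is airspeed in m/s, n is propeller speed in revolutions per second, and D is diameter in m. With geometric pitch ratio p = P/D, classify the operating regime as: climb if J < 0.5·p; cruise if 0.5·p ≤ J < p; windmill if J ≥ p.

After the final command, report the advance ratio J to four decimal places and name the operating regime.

J = 0.3788, regime = cruise

set_propeller: D = 3.569 m, P = 2.158 m (p = P/D = 0.604651); state ← (V=0, rpm=0)
throttle_to(526): rpm ← 526
set_airspeed(6.04): V ← 6.04 m/s
adjust_throttle(+481): rpm ← 526 +481 = 1007
adjust_airspeed(+16.65): V ← 6.04 +16.65 = 22.69 m/s
final state: V = 22.69 m/s, rpm = 1007 → n = rpm/60 = 16.783333 rev/s
J = V / (n·D) = 22.69 / (16.783333 × 3.569) = 0.378800
regime bands: climb J<0.3023 | cruise [0.3023, 0.6047) | windmill J≥0.6047
J = 0.3788 → cruise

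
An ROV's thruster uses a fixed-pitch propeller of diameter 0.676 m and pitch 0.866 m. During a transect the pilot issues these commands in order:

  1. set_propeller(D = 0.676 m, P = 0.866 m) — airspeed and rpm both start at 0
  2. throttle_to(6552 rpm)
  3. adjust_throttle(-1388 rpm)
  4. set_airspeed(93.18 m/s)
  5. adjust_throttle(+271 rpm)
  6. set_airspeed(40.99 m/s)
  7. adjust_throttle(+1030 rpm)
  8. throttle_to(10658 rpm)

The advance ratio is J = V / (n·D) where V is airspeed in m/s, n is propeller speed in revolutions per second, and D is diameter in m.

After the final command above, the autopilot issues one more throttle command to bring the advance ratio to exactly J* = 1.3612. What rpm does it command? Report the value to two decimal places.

rpm = 2672.76

set_propeller: D = 0.676 m, P = 0.866 m (p = P/D = 1.281065); state ← (V=0, rpm=0)
throttle_to(6552): rpm ← 6552
adjust_throttle(-1388): rpm ← 6552 -1388 = 5164
set_airspeed(93.18): V ← 93.18 m/s
adjust_throttle(+271): rpm ← 5164 +271 = 5435
set_airspeed(40.99): V ← 40.99 m/s
adjust_throttle(+1030): rpm ← 5435 +1030 = 6465
throttle_to(10658): rpm ← 10658
final state: V = 40.99 m/s, rpm = 10658 → n = rpm/60 = 177.633333 rev/s
target J* = 1.3612; solve J* = V/(n·D) for n: n = V/(J*·D) = 40.99/(1.3612 × 0.676) = 44.546058 rev/s
rpm = 60·n = 2672.763503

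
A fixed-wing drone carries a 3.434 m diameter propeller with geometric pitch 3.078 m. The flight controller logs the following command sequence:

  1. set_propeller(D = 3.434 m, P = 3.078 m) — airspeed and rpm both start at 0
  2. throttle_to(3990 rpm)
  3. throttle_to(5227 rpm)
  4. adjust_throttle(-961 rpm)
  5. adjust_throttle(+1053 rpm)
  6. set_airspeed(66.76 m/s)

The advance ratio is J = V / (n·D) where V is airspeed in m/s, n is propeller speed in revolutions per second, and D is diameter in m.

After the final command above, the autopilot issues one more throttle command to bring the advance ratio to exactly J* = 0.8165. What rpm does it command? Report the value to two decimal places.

rpm = 1428.60

set_propeller: D = 3.434 m, P = 3.078 m (p = P/D = 0.896331); state ← (V=0, rpm=0)
throttle_to(3990): rpm ← 3990
throttle_to(5227): rpm ← 5227
adjust_throttle(-961): rpm ← 5227 -961 = 4266
adjust_throttle(+1053): rpm ← 4266 +1053 = 5319
set_airspeed(66.76): V ← 66.76 m/s
final state: V = 66.76 m/s, rpm = 5319 → n = rpm/60 = 88.650000 rev/s
target J* = 0.8165; solve J* = V/(n·D) for n: n = V/(J*·D) = 66.76/(0.8165 × 3.434) = 23.810025 rev/s
rpm = 60·n = 1428.601489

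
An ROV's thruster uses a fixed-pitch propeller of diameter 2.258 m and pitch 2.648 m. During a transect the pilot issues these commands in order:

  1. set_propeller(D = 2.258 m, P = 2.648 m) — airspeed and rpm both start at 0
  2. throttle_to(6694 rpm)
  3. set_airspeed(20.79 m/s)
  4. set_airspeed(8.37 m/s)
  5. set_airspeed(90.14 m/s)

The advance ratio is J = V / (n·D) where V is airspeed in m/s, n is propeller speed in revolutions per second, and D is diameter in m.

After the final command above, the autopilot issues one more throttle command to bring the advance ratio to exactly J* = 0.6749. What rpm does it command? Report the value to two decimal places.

set_propeller: D = 2.258 m, P = 2.648 m (p = P/D = 1.172719); state ← (V=0, rpm=0)
throttle_to(6694): rpm ← 6694
set_airspeed(20.79): V ← 20.79 m/s
set_airspeed(8.37): V ← 8.37 m/s
set_airspeed(90.14): V ← 90.14 m/s
final state: V = 90.14 m/s, rpm = 6694 → n = rpm/60 = 111.566667 rev/s
target J* = 0.6749; solve J* = V/(n·D) for n: n = V/(J*·D) = 90.14/(0.6749 × 2.258) = 59.149924 rev/s
rpm = 60·n = 3548.995416

rpm = 3549.00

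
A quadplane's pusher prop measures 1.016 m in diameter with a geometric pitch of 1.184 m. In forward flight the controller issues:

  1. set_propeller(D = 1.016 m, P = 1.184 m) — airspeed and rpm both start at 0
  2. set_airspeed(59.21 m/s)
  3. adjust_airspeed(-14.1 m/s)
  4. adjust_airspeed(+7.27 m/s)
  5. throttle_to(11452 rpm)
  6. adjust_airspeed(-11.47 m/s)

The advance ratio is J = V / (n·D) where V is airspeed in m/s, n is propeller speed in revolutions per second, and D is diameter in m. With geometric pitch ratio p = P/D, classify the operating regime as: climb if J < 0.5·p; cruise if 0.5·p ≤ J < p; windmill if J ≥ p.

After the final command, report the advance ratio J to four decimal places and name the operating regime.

J = 0.2110, regime = climb

set_propeller: D = 1.016 m, P = 1.184 m (p = P/D = 1.165354); state ← (V=0, rpm=0)
set_airspeed(59.21): V ← 59.21 m/s
adjust_airspeed(-14.1): V ← 59.21 -14.1 = 45.11 m/s
adjust_airspeed(+7.27): V ← 45.11 +7.27 = 52.38 m/s
throttle_to(11452): rpm ← 11452
adjust_airspeed(-11.47): V ← 52.38 -11.47 = 40.91 m/s
final state: V = 40.91 m/s, rpm = 11452 → n = rpm/60 = 190.866667 rev/s
J = V / (n·D) = 40.91 / (190.866667 × 1.016) = 0.210963
regime bands: climb J<0.5827 | cruise [0.5827, 1.1654) | windmill J≥1.1654
J = 0.2110 → climb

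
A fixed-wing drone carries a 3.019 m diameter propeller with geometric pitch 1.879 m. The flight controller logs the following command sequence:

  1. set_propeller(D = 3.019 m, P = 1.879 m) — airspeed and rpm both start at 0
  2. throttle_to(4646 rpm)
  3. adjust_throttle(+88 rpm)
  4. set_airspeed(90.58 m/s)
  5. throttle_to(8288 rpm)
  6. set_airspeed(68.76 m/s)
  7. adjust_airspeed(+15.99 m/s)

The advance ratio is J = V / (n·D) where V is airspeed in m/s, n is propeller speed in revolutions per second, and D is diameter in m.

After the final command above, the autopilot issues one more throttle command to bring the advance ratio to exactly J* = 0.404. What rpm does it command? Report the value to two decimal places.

rpm = 4169.14

set_propeller: D = 3.019 m, P = 1.879 m (p = P/D = 0.622392); state ← (V=0, rpm=0)
throttle_to(4646): rpm ← 4646
adjust_throttle(+88): rpm ← 4646 +88 = 4734
set_airspeed(90.58): V ← 90.58 m/s
throttle_to(8288): rpm ← 8288
set_airspeed(68.76): V ← 68.76 m/s
adjust_airspeed(+15.99): V ← 68.76 +15.99 = 84.75 m/s
final state: V = 84.75 m/s, rpm = 8288 → n = rpm/60 = 138.133333 rev/s
target J* = 0.404; solve J* = V/(n·D) for n: n = V/(J*·D) = 84.75/(0.404 × 3.019) = 69.485667 rev/s
rpm = 60·n = 4169.140001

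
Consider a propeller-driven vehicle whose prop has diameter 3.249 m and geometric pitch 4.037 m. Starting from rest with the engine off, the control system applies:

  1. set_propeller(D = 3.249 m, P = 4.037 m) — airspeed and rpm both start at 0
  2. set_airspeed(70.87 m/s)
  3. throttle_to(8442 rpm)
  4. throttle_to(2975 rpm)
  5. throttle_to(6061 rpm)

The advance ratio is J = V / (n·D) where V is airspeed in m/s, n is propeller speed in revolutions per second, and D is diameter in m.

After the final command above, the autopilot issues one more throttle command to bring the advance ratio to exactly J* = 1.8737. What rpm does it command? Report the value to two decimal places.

rpm = 698.50

set_propeller: D = 3.249 m, P = 4.037 m (p = P/D = 1.242536); state ← (V=0, rpm=0)
set_airspeed(70.87): V ← 70.87 m/s
throttle_to(8442): rpm ← 8442
throttle_to(2975): rpm ← 2975
throttle_to(6061): rpm ← 6061
final state: V = 70.87 m/s, rpm = 6061 → n = rpm/60 = 101.016667 rev/s
target J* = 1.8737; solve J* = V/(n·D) for n: n = V/(J*·D) = 70.87/(1.8737 × 3.249) = 11.641600 rev/s
rpm = 60·n = 698.495986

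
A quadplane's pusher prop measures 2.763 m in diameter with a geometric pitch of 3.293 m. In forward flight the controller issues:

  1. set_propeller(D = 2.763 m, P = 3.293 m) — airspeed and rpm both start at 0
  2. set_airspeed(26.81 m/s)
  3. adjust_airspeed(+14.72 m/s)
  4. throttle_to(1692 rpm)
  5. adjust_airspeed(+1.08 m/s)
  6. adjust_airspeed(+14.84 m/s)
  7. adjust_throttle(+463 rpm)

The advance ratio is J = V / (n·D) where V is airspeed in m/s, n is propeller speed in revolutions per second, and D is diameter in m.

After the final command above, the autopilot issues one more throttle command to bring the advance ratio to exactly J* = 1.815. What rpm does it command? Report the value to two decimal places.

set_propeller: D = 2.763 m, P = 3.293 m (p = P/D = 1.191820); state ← (V=0, rpm=0)
set_airspeed(26.81): V ← 26.81 m/s
adjust_airspeed(+14.72): V ← 26.81 +14.72 = 41.53 m/s
throttle_to(1692): rpm ← 1692
adjust_airspeed(+1.08): V ← 41.53 +1.08 = 42.61 m/s
adjust_airspeed(+14.84): V ← 42.61 +14.84 = 57.45 m/s
adjust_throttle(+463): rpm ← 1692 +463 = 2155
final state: V = 57.45 m/s, rpm = 2155 → n = rpm/60 = 35.916667 rev/s
target J* = 1.815; solve J* = V/(n·D) for n: n = V/(J*·D) = 57.45/(1.815 × 2.763) = 11.455987 rev/s
rpm = 60·n = 687.359230

rpm = 687.36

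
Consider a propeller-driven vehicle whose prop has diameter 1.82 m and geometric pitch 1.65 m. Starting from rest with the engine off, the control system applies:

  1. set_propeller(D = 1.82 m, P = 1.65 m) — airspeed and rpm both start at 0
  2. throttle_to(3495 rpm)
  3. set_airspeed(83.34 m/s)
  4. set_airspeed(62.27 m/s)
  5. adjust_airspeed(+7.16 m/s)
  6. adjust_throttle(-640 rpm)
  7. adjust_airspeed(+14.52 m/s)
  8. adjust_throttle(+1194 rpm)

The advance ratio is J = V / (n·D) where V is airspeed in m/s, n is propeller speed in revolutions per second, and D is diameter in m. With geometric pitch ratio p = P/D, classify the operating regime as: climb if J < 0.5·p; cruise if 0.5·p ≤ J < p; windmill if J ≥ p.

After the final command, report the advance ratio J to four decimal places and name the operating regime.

J = 0.6835, regime = cruise

set_propeller: D = 1.82 m, P = 1.65 m (p = P/D = 0.906593); state ← (V=0, rpm=0)
throttle_to(3495): rpm ← 3495
set_airspeed(83.34): V ← 83.34 m/s
set_airspeed(62.27): V ← 62.27 m/s
adjust_airspeed(+7.16): V ← 62.27 +7.16 = 69.43 m/s
adjust_throttle(-640): rpm ← 3495 -640 = 2855
adjust_airspeed(+14.52): V ← 69.43 +14.52 = 83.95 m/s
adjust_throttle(+1194): rpm ← 2855 +1194 = 4049
final state: V = 83.95 m/s, rpm = 4049 → n = rpm/60 = 67.483333 rev/s
J = V / (n·D) = 83.95 / (67.483333 × 1.82) = 0.683522
regime bands: climb J<0.4533 | cruise [0.4533, 0.9066) | windmill J≥0.9066
J = 0.6835 → cruise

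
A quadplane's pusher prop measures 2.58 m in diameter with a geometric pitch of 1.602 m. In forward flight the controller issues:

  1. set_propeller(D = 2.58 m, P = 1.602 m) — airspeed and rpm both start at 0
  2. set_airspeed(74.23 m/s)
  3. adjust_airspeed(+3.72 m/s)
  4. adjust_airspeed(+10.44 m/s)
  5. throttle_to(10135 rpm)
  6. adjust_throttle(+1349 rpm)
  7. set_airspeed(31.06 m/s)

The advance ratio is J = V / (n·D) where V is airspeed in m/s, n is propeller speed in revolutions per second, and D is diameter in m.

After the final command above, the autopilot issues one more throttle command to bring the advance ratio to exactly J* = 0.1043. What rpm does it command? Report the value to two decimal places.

rpm = 6925.46

set_propeller: D = 2.58 m, P = 1.602 m (p = P/D = 0.620930); state ← (V=0, rpm=0)
set_airspeed(74.23): V ← 74.23 m/s
adjust_airspeed(+3.72): V ← 74.23 +3.72 = 77.95 m/s
adjust_airspeed(+10.44): V ← 77.95 +10.44 = 88.39 m/s
throttle_to(10135): rpm ← 10135
adjust_throttle(+1349): rpm ← 10135 +1349 = 11484
set_airspeed(31.06): V ← 31.06 m/s
final state: V = 31.06 m/s, rpm = 11484 → n = rpm/60 = 191.400000 rev/s
target J* = 0.1043; solve J* = V/(n·D) for n: n = V/(J*·D) = 31.06/(0.1043 × 2.58) = 115.424350 rev/s
rpm = 60·n = 6925.460991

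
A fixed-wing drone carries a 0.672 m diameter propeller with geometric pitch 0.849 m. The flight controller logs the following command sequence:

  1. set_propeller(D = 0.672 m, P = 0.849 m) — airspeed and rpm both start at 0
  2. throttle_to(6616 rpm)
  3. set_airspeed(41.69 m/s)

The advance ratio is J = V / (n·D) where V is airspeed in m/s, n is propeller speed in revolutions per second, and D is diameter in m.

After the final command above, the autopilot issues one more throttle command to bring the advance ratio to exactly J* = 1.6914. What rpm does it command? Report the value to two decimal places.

set_propeller: D = 0.672 m, P = 0.849 m (p = P/D = 1.263393); state ← (V=0, rpm=0)
throttle_to(6616): rpm ← 6616
set_airspeed(41.69): V ← 41.69 m/s
final state: V = 41.69 m/s, rpm = 6616 → n = rpm/60 = 110.266667 rev/s
target J* = 1.6914; solve J* = V/(n·D) for n: n = V/(J*·D) = 41.69/(1.6914 × 0.672) = 36.678899 rev/s
rpm = 60·n = 2200.733965

rpm = 2200.73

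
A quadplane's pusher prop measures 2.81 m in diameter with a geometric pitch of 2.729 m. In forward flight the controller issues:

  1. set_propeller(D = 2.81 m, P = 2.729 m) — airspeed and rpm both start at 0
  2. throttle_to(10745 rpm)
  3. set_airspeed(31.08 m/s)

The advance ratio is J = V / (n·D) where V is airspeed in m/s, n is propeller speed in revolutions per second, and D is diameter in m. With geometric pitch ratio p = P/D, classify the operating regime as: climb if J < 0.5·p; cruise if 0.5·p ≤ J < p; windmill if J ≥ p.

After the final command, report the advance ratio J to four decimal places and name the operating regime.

J = 0.0618, regime = climb

set_propeller: D = 2.81 m, P = 2.729 m (p = P/D = 0.971174); state ← (V=0, rpm=0)
throttle_to(10745): rpm ← 10745
set_airspeed(31.08): V ← 31.08 m/s
final state: V = 31.08 m/s, rpm = 10745 → n = rpm/60 = 179.083333 rev/s
J = V / (n·D) = 31.08 / (179.083333 × 2.81) = 0.061762
regime bands: climb J<0.4856 | cruise [0.4856, 0.9712) | windmill J≥0.9712
J = 0.0618 → climb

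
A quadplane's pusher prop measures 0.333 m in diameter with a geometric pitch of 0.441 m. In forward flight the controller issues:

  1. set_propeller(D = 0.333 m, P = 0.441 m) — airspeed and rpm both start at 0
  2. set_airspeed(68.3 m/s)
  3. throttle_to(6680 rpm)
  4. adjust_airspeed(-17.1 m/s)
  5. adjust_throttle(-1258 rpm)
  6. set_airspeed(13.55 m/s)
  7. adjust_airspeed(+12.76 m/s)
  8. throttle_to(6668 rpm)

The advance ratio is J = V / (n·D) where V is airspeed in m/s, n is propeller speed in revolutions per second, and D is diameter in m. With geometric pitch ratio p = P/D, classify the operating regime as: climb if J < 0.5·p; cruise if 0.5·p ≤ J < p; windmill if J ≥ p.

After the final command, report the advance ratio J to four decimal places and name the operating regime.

J = 0.7109, regime = cruise

set_propeller: D = 0.333 m, P = 0.441 m (p = P/D = 1.324324); state ← (V=0, rpm=0)
set_airspeed(68.3): V ← 68.3 m/s
throttle_to(6680): rpm ← 6680
adjust_airspeed(-17.1): V ← 68.3 -17.1 = 51.2 m/s
adjust_throttle(-1258): rpm ← 6680 -1258 = 5422
set_airspeed(13.55): V ← 13.55 m/s
adjust_airspeed(+12.76): V ← 13.55 +12.76 = 26.31 m/s
throttle_to(6668): rpm ← 6668
final state: V = 26.31 m/s, rpm = 6668 → n = rpm/60 = 111.133333 rev/s
J = V / (n·D) = 26.31 / (111.133333 × 0.333) = 0.710939
regime bands: climb J<0.6622 | cruise [0.6622, 1.3243) | windmill J≥1.3243
J = 0.7109 → cruise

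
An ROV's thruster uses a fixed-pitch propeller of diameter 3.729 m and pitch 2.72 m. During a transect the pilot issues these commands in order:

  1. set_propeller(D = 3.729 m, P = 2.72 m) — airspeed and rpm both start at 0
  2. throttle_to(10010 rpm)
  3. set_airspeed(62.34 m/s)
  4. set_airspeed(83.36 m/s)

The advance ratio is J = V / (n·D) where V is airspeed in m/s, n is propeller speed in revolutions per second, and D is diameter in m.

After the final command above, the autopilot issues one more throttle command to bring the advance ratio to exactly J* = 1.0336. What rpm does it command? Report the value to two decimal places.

set_propeller: D = 3.729 m, P = 2.72 m (p = P/D = 0.729418); state ← (V=0, rpm=0)
throttle_to(10010): rpm ← 10010
set_airspeed(62.34): V ← 62.34 m/s
set_airspeed(83.36): V ← 83.36 m/s
final state: V = 83.36 m/s, rpm = 10010 → n = rpm/60 = 166.833333 rev/s
target J* = 1.0336; solve J* = V/(n·D) for n: n = V/(J*·D) = 83.36/(1.0336 × 3.729) = 21.627824 rev/s
rpm = 60·n = 1297.669426

rpm = 1297.67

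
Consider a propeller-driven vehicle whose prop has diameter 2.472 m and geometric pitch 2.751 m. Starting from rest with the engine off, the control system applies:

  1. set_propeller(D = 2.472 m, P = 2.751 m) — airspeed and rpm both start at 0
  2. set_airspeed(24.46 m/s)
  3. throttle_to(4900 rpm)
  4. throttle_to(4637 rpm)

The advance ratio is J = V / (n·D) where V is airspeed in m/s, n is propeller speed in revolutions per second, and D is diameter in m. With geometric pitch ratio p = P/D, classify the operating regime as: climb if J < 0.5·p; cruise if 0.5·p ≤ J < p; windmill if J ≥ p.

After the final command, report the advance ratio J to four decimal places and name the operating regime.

J = 0.1280, regime = climb

set_propeller: D = 2.472 m, P = 2.751 m (p = P/D = 1.112864); state ← (V=0, rpm=0)
set_airspeed(24.46): V ← 24.46 m/s
throttle_to(4900): rpm ← 4900
throttle_to(4637): rpm ← 4637
final state: V = 24.46 m/s, rpm = 4637 → n = rpm/60 = 77.283333 rev/s
J = V / (n·D) = 24.46 / (77.283333 × 2.472) = 0.128033
regime bands: climb J<0.5564 | cruise [0.5564, 1.1129) | windmill J≥1.1129
J = 0.1280 → climb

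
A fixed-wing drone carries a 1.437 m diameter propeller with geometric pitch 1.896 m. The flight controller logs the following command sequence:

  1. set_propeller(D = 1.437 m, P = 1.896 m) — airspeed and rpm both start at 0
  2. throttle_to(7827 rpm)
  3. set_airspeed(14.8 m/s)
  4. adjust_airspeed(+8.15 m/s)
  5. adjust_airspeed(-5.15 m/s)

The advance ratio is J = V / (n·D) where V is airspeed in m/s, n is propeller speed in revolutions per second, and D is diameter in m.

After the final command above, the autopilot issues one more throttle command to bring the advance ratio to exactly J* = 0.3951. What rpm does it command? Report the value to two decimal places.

rpm = 1881.08

set_propeller: D = 1.437 m, P = 1.896 m (p = P/D = 1.319415); state ← (V=0, rpm=0)
throttle_to(7827): rpm ← 7827
set_airspeed(14.8): V ← 14.8 m/s
adjust_airspeed(+8.15): V ← 14.8 +8.15 = 22.95 m/s
adjust_airspeed(-5.15): V ← 22.95 -5.15 = 17.8 m/s
final state: V = 17.8 m/s, rpm = 7827 → n = rpm/60 = 130.450000 rev/s
target J* = 0.3951; solve J* = V/(n·D) for n: n = V/(J*·D) = 17.8/(0.3951 × 1.437) = 31.351347 rev/s
rpm = 60·n = 1881.080818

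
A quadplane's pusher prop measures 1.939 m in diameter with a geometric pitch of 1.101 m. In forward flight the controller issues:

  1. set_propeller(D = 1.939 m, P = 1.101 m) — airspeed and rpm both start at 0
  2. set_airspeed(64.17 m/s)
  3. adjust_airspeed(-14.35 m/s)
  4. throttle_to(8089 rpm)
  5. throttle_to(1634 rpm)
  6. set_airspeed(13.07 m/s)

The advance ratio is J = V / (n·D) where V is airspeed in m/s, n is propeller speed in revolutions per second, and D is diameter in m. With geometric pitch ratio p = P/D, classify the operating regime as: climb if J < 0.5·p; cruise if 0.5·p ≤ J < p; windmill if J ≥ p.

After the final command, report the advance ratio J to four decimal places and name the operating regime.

J = 0.2475, regime = climb

set_propeller: D = 1.939 m, P = 1.101 m (p = P/D = 0.567818); state ← (V=0, rpm=0)
set_airspeed(64.17): V ← 64.17 m/s
adjust_airspeed(-14.35): V ← 64.17 -14.35 = 49.82 m/s
throttle_to(8089): rpm ← 8089
throttle_to(1634): rpm ← 1634
set_airspeed(13.07): V ← 13.07 m/s
final state: V = 13.07 m/s, rpm = 1634 → n = rpm/60 = 27.233333 rev/s
J = V / (n·D) = 13.07 / (27.233333 × 1.939) = 0.247512
regime bands: climb J<0.2839 | cruise [0.2839, 0.5678) | windmill J≥0.5678
J = 0.2475 → climb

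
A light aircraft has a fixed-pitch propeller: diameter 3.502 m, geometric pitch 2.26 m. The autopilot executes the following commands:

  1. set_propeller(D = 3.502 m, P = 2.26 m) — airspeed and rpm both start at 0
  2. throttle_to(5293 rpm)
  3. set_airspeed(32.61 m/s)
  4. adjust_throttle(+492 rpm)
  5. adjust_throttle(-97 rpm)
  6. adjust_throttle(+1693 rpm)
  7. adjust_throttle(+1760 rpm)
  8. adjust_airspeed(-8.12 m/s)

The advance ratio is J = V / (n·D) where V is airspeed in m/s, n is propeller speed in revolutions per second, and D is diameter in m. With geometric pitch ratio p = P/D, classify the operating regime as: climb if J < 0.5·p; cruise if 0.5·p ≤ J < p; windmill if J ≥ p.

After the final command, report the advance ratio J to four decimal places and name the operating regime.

set_propeller: D = 3.502 m, P = 2.26 m (p = P/D = 0.645346); state ← (V=0, rpm=0)
throttle_to(5293): rpm ← 5293
set_airspeed(32.61): V ← 32.61 m/s
adjust_throttle(+492): rpm ← 5293 +492 = 5785
adjust_throttle(-97): rpm ← 5785 -97 = 5688
adjust_throttle(+1693): rpm ← 5688 +1693 = 7381
adjust_throttle(+1760): rpm ← 7381 +1760 = 9141
adjust_airspeed(-8.12): V ← 32.61 -8.12 = 24.49 m/s
final state: V = 24.49 m/s, rpm = 9141 → n = rpm/60 = 152.350000 rev/s
J = V / (n·D) = 24.49 / (152.350000 × 3.502) = 0.045902
regime bands: climb J<0.3227 | cruise [0.3227, 0.6453) | windmill J≥0.6453
J = 0.0459 → climb

J = 0.0459, regime = climb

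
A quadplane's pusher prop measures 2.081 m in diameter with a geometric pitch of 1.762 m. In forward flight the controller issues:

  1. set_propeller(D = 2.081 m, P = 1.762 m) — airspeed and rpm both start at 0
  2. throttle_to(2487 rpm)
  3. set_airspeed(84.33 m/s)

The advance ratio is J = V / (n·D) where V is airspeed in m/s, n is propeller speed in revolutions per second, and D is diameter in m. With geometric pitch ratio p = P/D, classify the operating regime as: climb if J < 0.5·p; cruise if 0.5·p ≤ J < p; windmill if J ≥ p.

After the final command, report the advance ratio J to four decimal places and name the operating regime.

J = 0.9777, regime = windmill

set_propeller: D = 2.081 m, P = 1.762 m (p = P/D = 0.846708); state ← (V=0, rpm=0)
throttle_to(2487): rpm ← 2487
set_airspeed(84.33): V ← 84.33 m/s
final state: V = 84.33 m/s, rpm = 2487 → n = rpm/60 = 41.450000 rev/s
J = V / (n·D) = 84.33 / (41.450000 × 2.081) = 0.977655
regime bands: climb J<0.4234 | cruise [0.4234, 0.8467) | windmill J≥0.8467
J = 0.9777 → windmill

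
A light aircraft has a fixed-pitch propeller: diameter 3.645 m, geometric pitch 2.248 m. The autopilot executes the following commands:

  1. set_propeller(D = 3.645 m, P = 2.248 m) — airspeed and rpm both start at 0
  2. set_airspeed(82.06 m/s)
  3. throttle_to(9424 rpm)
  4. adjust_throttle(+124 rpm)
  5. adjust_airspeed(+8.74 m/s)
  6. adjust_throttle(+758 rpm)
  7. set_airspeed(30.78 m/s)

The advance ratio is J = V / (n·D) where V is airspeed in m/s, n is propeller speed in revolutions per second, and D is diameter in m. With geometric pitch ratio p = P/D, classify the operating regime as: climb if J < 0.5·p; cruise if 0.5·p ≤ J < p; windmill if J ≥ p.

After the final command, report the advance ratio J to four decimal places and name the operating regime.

set_propeller: D = 3.645 m, P = 2.248 m (p = P/D = 0.616735); state ← (V=0, rpm=0)
set_airspeed(82.06): V ← 82.06 m/s
throttle_to(9424): rpm ← 9424
adjust_throttle(+124): rpm ← 9424 +124 = 9548
adjust_airspeed(+8.74): V ← 82.06 +8.74 = 90.8 m/s
adjust_throttle(+758): rpm ← 9548 +758 = 10306
set_airspeed(30.78): V ← 30.78 m/s
final state: V = 30.78 m/s, rpm = 10306 → n = rpm/60 = 171.766667 rev/s
J = V / (n·D) = 30.78 / (171.766667 × 3.645) = 0.049162
regime bands: climb J<0.3084 | cruise [0.3084, 0.6167) | windmill J≥0.6167
J = 0.0492 → climb

J = 0.0492, regime = climb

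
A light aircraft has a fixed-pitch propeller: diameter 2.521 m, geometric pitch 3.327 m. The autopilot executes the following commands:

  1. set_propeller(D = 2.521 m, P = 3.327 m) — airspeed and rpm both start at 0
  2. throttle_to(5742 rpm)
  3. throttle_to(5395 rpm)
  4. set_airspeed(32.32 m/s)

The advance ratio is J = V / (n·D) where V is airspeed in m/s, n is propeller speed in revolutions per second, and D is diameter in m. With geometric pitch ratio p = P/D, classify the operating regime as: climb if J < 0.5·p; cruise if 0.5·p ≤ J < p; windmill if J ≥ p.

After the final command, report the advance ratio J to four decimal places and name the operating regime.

set_propeller: D = 2.521 m, P = 3.327 m (p = P/D = 1.319714); state ← (V=0, rpm=0)
throttle_to(5742): rpm ← 5742
throttle_to(5395): rpm ← 5395
set_airspeed(32.32): V ← 32.32 m/s
final state: V = 32.32 m/s, rpm = 5395 → n = rpm/60 = 89.916667 rev/s
J = V / (n·D) = 32.32 / (89.916667 × 2.521) = 0.142580
regime bands: climb J<0.6599 | cruise [0.6599, 1.3197) | windmill J≥1.3197
J = 0.1426 → climb

J = 0.1426, regime = climb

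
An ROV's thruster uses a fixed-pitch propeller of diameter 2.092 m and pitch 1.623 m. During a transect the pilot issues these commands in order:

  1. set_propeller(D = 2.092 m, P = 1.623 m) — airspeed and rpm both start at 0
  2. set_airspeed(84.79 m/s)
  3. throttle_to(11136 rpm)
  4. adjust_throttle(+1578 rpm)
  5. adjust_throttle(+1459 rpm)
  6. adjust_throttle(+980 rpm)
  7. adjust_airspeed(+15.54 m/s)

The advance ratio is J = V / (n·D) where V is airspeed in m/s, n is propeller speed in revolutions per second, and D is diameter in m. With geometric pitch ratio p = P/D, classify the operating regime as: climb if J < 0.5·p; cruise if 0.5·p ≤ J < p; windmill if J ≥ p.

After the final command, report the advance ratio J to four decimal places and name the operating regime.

J = 0.1899, regime = climb

set_propeller: D = 2.092 m, P = 1.623 m (p = P/D = 0.775813); state ← (V=0, rpm=0)
set_airspeed(84.79): V ← 84.79 m/s
throttle_to(11136): rpm ← 11136
adjust_throttle(+1578): rpm ← 11136 +1578 = 12714
adjust_throttle(+1459): rpm ← 12714 +1459 = 14173
adjust_throttle(+980): rpm ← 14173 +980 = 15153
adjust_airspeed(+15.54): V ← 84.79 +15.54 = 100.33 m/s
final state: V = 100.33 m/s, rpm = 15153 → n = rpm/60 = 252.550000 rev/s
J = V / (n·D) = 100.33 / (252.550000 × 2.092) = 0.189899
regime bands: climb J<0.3879 | cruise [0.3879, 0.7758) | windmill J≥0.7758
J = 0.1899 → climb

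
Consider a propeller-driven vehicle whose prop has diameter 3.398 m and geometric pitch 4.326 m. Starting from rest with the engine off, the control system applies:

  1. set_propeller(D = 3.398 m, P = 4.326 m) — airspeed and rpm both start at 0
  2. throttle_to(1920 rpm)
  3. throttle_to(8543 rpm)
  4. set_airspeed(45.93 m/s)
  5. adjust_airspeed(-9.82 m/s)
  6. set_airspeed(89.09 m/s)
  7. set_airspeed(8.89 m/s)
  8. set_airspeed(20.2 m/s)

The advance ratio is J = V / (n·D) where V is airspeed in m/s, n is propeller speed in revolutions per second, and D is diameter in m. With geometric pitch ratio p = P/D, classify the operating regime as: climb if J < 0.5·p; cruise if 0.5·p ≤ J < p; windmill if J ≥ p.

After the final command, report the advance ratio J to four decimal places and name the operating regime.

set_propeller: D = 3.398 m, P = 4.326 m (p = P/D = 1.273102); state ← (V=0, rpm=0)
throttle_to(1920): rpm ← 1920
throttle_to(8543): rpm ← 8543
set_airspeed(45.93): V ← 45.93 m/s
adjust_airspeed(-9.82): V ← 45.93 -9.82 = 36.11 m/s
set_airspeed(89.09): V ← 89.09 m/s
set_airspeed(8.89): V ← 8.89 m/s
set_airspeed(20.2): V ← 20.2 m/s
final state: V = 20.2 m/s, rpm = 8543 → n = rpm/60 = 142.383333 rev/s
J = V / (n·D) = 20.2 / (142.383333 × 3.398) = 0.041751
regime bands: climb J<0.6366 | cruise [0.6366, 1.2731) | windmill J≥1.2731
J = 0.0418 → climb

J = 0.0418, regime = climb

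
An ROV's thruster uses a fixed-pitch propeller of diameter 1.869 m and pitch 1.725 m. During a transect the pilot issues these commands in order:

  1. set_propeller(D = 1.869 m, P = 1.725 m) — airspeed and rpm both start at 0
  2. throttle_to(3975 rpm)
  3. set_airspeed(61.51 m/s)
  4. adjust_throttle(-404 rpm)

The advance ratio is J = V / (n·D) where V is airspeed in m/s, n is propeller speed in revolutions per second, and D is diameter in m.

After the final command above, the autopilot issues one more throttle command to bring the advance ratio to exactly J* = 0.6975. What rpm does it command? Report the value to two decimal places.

rpm = 2831.02

set_propeller: D = 1.869 m, P = 1.725 m (p = P/D = 0.922953); state ← (V=0, rpm=0)
throttle_to(3975): rpm ← 3975
set_airspeed(61.51): V ← 61.51 m/s
adjust_throttle(-404): rpm ← 3975 -404 = 3571
final state: V = 61.51 m/s, rpm = 3571 → n = rpm/60 = 59.516667 rev/s
target J* = 0.6975; solve J* = V/(n·D) for n: n = V/(J*·D) = 61.51/(0.6975 × 1.869) = 47.183724 rev/s
rpm = 60·n = 2831.023433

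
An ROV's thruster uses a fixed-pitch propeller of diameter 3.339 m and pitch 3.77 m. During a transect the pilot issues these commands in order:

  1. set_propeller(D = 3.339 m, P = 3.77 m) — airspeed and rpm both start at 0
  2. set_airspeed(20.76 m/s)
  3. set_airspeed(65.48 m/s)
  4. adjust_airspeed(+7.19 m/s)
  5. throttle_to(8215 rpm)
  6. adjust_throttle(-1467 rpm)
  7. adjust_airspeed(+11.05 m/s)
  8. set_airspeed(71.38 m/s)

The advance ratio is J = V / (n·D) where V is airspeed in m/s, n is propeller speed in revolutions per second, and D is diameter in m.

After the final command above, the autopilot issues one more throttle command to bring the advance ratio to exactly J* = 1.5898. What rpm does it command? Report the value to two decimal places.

rpm = 806.81

set_propeller: D = 3.339 m, P = 3.77 m (p = P/D = 1.129081); state ← (V=0, rpm=0)
set_airspeed(20.76): V ← 20.76 m/s
set_airspeed(65.48): V ← 65.48 m/s
adjust_airspeed(+7.19): V ← 65.48 +7.19 = 72.67 m/s
throttle_to(8215): rpm ← 8215
adjust_throttle(-1467): rpm ← 8215 -1467 = 6748
adjust_airspeed(+11.05): V ← 72.67 +11.05 = 83.72 m/s
set_airspeed(71.38): V ← 71.38 m/s
final state: V = 71.38 m/s, rpm = 6748 → n = rpm/60 = 112.466667 rev/s
target J* = 1.5898; solve J* = V/(n·D) for n: n = V/(J*·D) = 71.38/(1.5898 × 3.339) = 13.446759 rev/s
rpm = 60·n = 806.805560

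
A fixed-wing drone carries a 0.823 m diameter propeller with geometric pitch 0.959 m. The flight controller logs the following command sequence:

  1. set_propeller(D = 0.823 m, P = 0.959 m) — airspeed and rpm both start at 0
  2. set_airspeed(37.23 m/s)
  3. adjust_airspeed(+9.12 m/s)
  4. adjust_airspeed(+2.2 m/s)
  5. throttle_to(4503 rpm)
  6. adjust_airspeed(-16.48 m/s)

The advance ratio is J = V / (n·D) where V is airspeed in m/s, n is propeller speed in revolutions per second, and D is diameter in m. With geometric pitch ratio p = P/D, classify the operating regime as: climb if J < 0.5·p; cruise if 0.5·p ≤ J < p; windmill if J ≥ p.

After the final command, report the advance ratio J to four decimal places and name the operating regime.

set_propeller: D = 0.823 m, P = 0.959 m (p = P/D = 1.165249); state ← (V=0, rpm=0)
set_airspeed(37.23): V ← 37.23 m/s
adjust_airspeed(+9.12): V ← 37.23 +9.12 = 46.35 m/s
adjust_airspeed(+2.2): V ← 46.35 +2.2 = 48.55 m/s
throttle_to(4503): rpm ← 4503
adjust_airspeed(-16.48): V ← 48.55 -16.48 = 32.07 m/s
final state: V = 32.07 m/s, rpm = 4503 → n = rpm/60 = 75.050000 rev/s
J = V / (n·D) = 32.07 / (75.050000 × 0.823) = 0.519216
regime bands: climb J<0.5826 | cruise [0.5826, 1.1652) | windmill J≥1.1652
J = 0.5192 → climb

J = 0.5192, regime = climb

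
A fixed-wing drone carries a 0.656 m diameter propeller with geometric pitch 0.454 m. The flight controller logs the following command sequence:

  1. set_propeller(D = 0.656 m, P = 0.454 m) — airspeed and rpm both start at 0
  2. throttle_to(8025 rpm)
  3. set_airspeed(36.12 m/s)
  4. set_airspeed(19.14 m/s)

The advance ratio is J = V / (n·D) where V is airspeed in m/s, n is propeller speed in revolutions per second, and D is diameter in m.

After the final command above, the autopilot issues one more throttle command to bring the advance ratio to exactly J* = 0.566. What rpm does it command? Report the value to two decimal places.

rpm = 3092.95

set_propeller: D = 0.656 m, P = 0.454 m (p = P/D = 0.692073); state ← (V=0, rpm=0)
throttle_to(8025): rpm ← 8025
set_airspeed(36.12): V ← 36.12 m/s
set_airspeed(19.14): V ← 19.14 m/s
final state: V = 19.14 m/s, rpm = 8025 → n = rpm/60 = 133.750000 rev/s
target J* = 0.566; solve J* = V/(n·D) for n: n = V/(J*·D) = 19.14/(0.566 × 0.656) = 51.549168 rev/s
rpm = 60·n = 3092.950099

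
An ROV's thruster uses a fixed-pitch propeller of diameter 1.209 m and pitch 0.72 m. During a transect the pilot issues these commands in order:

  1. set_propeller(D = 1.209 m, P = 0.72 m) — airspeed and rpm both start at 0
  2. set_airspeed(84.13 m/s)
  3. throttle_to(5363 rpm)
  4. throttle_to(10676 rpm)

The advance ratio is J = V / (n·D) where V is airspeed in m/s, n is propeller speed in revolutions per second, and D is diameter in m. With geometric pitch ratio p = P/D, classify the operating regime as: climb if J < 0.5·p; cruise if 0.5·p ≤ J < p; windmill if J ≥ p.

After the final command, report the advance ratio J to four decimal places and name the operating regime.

set_propeller: D = 1.209 m, P = 0.72 m (p = P/D = 0.595533); state ← (V=0, rpm=0)
set_airspeed(84.13): V ← 84.13 m/s
throttle_to(5363): rpm ← 5363
throttle_to(10676): rpm ← 10676
final state: V = 84.13 m/s, rpm = 10676 → n = rpm/60 = 177.933333 rev/s
J = V / (n·D) = 84.13 / (177.933333 × 1.209) = 0.391082
regime bands: climb J<0.2978 | cruise [0.2978, 0.5955) | windmill J≥0.5955
J = 0.3911 → cruise

J = 0.3911, regime = cruise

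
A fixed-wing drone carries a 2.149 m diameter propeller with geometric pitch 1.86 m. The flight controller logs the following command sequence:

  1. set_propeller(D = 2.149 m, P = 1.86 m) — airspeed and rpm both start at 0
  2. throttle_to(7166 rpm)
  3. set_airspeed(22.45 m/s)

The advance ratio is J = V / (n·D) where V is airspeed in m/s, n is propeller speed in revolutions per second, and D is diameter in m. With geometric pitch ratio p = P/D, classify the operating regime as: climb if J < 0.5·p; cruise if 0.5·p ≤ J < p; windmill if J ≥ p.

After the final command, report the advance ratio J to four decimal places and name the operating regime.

set_propeller: D = 2.149 m, P = 1.86 m (p = P/D = 0.865519); state ← (V=0, rpm=0)
throttle_to(7166): rpm ← 7166
set_airspeed(22.45): V ← 22.45 m/s
final state: V = 22.45 m/s, rpm = 7166 → n = rpm/60 = 119.433333 rev/s
J = V / (n·D) = 22.45 / (119.433333 × 2.149) = 0.087469
regime bands: climb J<0.4328 | cruise [0.4328, 0.8655) | windmill J≥0.8655
J = 0.0875 → climb

J = 0.0875, regime = climb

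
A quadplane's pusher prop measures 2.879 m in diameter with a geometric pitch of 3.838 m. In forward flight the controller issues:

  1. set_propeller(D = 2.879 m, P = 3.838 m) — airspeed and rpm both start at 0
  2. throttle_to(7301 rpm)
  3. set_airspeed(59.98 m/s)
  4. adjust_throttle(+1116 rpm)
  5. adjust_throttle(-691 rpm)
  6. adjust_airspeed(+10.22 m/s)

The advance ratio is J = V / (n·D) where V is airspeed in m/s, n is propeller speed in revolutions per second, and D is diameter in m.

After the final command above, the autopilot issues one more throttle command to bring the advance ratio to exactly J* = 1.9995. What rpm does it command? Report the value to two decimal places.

rpm = 731.69

set_propeller: D = 2.879 m, P = 3.838 m (p = P/D = 1.333102); state ← (V=0, rpm=0)
throttle_to(7301): rpm ← 7301
set_airspeed(59.98): V ← 59.98 m/s
adjust_throttle(+1116): rpm ← 7301 +1116 = 8417
adjust_throttle(-691): rpm ← 8417 -691 = 7726
adjust_airspeed(+10.22): V ← 59.98 +10.22 = 70.2 m/s
final state: V = 70.2 m/s, rpm = 7726 → n = rpm/60 = 128.766667 rev/s
target J* = 1.9995; solve J* = V/(n·D) for n: n = V/(J*·D) = 70.2/(1.9995 × 2.879) = 12.194782 rev/s
rpm = 60·n = 731.686916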